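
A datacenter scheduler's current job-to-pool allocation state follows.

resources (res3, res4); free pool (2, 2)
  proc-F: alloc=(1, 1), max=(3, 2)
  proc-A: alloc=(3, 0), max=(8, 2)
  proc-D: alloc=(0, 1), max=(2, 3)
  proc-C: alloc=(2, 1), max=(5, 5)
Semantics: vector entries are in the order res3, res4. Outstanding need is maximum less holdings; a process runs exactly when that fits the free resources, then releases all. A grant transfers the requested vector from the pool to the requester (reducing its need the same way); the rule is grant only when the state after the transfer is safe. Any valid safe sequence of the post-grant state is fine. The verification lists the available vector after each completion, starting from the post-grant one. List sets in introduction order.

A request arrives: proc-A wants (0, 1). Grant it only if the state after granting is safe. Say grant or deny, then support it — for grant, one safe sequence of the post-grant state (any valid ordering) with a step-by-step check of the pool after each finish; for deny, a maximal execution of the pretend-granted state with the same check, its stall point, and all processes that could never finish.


DENY. Granting would leave the state unsafe.
Key observation: after proc-F, proc-D the pool peaks at (3, 3), and each blocked process is short somewhere: proc-A on res3; proc-C on res4.
Pretend the grant happened; the run proc-F, proc-D goes as far as possible. Walking it through:
  pool = (2, 1)
  run proc-F (needs (2, 1), free (2, 1)); after release of (1, 1) the pool is (3, 2)
  run proc-D (needs (2, 2), free (3, 2)); after release of (0, 1) the pool is (3, 3)
  blocked: proc-A wants (5, 1), pool (3, 3) — not enough res3
  blocked: proc-C wants (3, 4), pool (3, 3) — not enough res4
Post-grant, the permanently blocked set is proc-A and proc-C.


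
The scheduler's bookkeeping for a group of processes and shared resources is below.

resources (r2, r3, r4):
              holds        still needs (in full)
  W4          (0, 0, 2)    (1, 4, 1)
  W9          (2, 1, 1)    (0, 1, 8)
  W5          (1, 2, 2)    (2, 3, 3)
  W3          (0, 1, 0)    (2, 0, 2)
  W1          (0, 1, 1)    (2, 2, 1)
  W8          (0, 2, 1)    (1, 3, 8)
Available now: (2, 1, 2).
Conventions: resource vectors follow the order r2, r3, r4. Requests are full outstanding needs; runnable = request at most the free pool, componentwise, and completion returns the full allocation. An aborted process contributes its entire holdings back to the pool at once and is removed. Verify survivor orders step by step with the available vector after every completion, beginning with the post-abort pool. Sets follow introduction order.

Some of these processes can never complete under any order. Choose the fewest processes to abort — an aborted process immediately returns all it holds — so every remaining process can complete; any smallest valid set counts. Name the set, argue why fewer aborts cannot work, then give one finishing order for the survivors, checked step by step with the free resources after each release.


Minimum abort set: W8.
Key observation: W9 had no path to completion before; after the abort of W8 ((0, 2, 1) returned), step 4 is where it fits.
Why nothing smaller works: aborting no one leaves the state deadlocked as given.
One survivor order: W5, W1, W4, W9, W3. Walking it through (post-abort pool first):
  pool = (2, 3, 3)
  run W5 (needs (2, 3, 3), free (2, 3, 3)); after release of (1, 2, 2) the pool is (3, 5, 5)
  run W1 (needs (2, 2, 1), free (3, 5, 5)); after release of (0, 1, 1) the pool is (3, 6, 6)
  run W4 (needs (1, 4, 1), free (3, 6, 6)); after release of (0, 0, 2) the pool is (3, 6, 8)
  run W9 (needs (0, 1, 8), free (3, 6, 8)); after release of (2, 1, 1) the pool is (5, 7, 9)
  run W3 (needs (2, 0, 2), free (5, 7, 9)); after release of (0, 1, 0) the pool is (5, 8, 9)


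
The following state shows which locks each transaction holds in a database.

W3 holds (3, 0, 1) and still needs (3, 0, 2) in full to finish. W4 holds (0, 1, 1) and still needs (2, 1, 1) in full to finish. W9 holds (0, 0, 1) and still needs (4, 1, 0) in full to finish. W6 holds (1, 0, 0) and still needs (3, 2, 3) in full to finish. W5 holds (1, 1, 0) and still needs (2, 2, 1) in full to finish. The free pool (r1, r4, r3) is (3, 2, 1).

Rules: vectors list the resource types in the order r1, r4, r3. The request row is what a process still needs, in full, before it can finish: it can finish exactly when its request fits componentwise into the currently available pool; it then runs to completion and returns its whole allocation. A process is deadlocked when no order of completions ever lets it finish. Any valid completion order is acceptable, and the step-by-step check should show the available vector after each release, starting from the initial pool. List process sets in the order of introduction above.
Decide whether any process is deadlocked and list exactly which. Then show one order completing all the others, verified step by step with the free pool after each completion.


Nothing here is deadlocked.
Key observation: the pool covers W4 at once, and every later process fits after earlier releases.
The rest can finish in the order W4, W3, W5, W9, W6. Step-by-step check:
  pool = (3, 2, 1)
  W4 needs (2, 1, 1) <= (3, 2, 1) -> finishes; pool += (0, 1, 1) = (3, 3, 2)
  W3 needs (3, 0, 2) <= (3, 3, 2) -> finishes; pool += (3, 0, 1) = (6, 3, 3)
  W5 needs (2, 2, 1) <= (6, 3, 3) -> finishes; pool += (1, 1, 0) = (7, 4, 3)
  W9 needs (4, 1, 0) <= (7, 4, 3) -> finishes; pool += (0, 0, 1) = (7, 4, 4)
  W6 needs (3, 2, 3) <= (7, 4, 4) -> finishes; pool += (1, 0, 0) = (8, 4, 4)


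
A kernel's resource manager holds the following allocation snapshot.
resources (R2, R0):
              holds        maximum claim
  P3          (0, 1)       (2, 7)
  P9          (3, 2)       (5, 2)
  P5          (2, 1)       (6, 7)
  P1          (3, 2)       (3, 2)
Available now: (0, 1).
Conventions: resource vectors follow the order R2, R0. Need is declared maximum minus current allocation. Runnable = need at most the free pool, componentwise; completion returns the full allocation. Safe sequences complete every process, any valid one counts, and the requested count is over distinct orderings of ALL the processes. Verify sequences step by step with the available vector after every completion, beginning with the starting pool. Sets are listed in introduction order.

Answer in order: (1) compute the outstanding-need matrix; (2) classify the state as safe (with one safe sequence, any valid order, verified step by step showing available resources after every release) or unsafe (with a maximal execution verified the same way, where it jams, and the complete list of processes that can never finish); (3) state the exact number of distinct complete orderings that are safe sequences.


(1) Outstanding need per process (order R2, R0):
  P3: (2, 6)
  P9: (2, 0)
  P5: (4, 6)
  P1: (0, 0)
(2) UNSAFE.
Key observation: the pool after P1, P9 is (6, 5); every surviving request exceeds it in R0, so progress ends there.
Going as far as possible: P1, P9; after that, nothing fits. Step-by-step check:
  pool = (0, 1)
  run P1 (needs (0, 0), free (0, 1)); after release of (3, 2) the pool is (3, 3)
  run P9 (needs (2, 0), free (3, 3)); after release of (3, 2) the pool is (6, 5)
  P3 still needs (2, 6) but only (6, 5) is free — short on R0
  P5 still needs (4, 6) but only (6, 5) is free — short on R0
Permanently blocked: P3 and P5.
(3) Precisely 0 of the possible complete orderings are safe sequences.


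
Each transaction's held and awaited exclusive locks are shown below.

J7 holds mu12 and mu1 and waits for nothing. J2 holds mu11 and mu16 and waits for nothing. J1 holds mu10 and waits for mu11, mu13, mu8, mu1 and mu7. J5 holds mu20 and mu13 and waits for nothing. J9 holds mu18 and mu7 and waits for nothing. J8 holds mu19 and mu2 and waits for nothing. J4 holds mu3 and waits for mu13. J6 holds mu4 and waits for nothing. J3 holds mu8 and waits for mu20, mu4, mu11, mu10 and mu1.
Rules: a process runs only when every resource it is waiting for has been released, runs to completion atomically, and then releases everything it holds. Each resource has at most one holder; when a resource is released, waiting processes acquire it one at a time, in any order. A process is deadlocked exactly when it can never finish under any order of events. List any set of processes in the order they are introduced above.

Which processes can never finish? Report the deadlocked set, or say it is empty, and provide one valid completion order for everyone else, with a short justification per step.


Deadlocked: J1 and J3.
Key observation: J1 -> J3 -> J1 is a circular wait — nothing in it can go first; no other process is dragged down with it.
A valid finishing order for the others: J7, J6, J5, J4, J2, J9, J8.
Verifying each step:
  J7: no waits; runs immediately, freeing mu12 and mu1
  J6: no waits; runs immediately, freeing mu4
  J5: no waits; runs immediately, freeing mu20 and mu13
  J4 waits on mu13 — all released -> runs and releases mu3
  J2: no waits; runs immediately, freeing mu11 and mu16
  J9: no waits; runs immediately, freeing mu18 and mu7
  J8: no waits; runs immediately, freeing mu19 and mu2


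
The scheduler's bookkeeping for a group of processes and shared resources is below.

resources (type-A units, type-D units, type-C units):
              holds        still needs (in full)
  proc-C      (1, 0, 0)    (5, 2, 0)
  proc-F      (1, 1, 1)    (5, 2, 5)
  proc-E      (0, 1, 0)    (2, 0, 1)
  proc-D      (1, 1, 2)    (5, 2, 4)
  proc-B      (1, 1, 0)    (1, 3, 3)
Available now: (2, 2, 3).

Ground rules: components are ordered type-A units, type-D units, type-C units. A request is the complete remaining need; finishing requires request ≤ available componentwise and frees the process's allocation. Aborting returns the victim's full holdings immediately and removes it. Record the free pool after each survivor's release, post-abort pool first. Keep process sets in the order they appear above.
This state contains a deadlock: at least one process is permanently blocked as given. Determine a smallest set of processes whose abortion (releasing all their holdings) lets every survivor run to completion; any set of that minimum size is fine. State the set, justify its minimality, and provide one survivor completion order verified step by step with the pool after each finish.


The answer: abort proc-C and proc-D.
Key observation: aborting proc-C and proc-D returns (2, 1, 2), and proc-F — hopeless before — runs at step 2 with the returned capacity in the pool.
No one abort is enough; case by case: proc-C alone leaves proc-F blocked (short on type-A units and type-C units); proc-F alone leaves proc-C blocked (short on type-A units); proc-E alone leaves proc-C blocked (short on type-A units); proc-D alone leaves proc-C blocked (short on type-A units); proc-B alone leaves proc-C blocked (short on type-A units).
One survivor order: proc-B, proc-F, proc-E. Check, step by step (post-abort pool first):
  pool = (4, 3, 5)
  proc-B: need (1, 3, 3) fits (4, 3, 5); releases (1, 1, 0), pool now (5, 4, 5)
  proc-F: need (5, 2, 5) fits (5, 4, 5); releases (1, 1, 1), pool now (6, 5, 6)
  proc-E: need (2, 0, 1) fits (6, 5, 6); releases (0, 1, 0), pool now (6, 6, 6)


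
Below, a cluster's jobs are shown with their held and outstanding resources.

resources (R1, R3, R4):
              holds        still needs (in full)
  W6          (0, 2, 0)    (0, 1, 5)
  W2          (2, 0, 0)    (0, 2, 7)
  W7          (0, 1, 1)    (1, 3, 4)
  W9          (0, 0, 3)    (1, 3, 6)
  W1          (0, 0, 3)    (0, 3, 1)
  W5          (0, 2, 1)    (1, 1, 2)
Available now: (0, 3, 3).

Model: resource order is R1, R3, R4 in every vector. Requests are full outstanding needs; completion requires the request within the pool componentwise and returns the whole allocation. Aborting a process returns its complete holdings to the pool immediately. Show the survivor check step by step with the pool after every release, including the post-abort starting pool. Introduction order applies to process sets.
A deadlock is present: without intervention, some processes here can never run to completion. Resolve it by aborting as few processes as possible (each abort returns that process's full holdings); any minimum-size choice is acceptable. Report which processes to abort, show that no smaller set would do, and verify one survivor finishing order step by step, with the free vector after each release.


Abort W9.
Key observation: the deadlocked W2 becomes finishable only because W9 released (0, 0, 3); it completes at step 2 below.
No smaller set exists: with zero aborts the deadlock remains.
The survivors complete as W1, W2, W5, W7, W6. Check, step by step (starting from the post-abort pool):
  pool = (0, 3, 6)
  W1: need (0, 3, 1) fits (0, 3, 6); releases (0, 0, 3), pool now (0, 3, 9)
  W2: need (0, 2, 7) fits (0, 3, 9); releases (2, 0, 0), pool now (2, 3, 9)
  W5: need (1, 1, 2) fits (2, 3, 9); releases (0, 2, 1), pool now (2, 5, 10)
  W7: need (1, 3, 4) fits (2, 5, 10); releases (0, 1, 1), pool now (2, 6, 11)
  W6: need (0, 1, 5) fits (2, 6, 11); releases (0, 2, 0), pool now (2, 8, 11)


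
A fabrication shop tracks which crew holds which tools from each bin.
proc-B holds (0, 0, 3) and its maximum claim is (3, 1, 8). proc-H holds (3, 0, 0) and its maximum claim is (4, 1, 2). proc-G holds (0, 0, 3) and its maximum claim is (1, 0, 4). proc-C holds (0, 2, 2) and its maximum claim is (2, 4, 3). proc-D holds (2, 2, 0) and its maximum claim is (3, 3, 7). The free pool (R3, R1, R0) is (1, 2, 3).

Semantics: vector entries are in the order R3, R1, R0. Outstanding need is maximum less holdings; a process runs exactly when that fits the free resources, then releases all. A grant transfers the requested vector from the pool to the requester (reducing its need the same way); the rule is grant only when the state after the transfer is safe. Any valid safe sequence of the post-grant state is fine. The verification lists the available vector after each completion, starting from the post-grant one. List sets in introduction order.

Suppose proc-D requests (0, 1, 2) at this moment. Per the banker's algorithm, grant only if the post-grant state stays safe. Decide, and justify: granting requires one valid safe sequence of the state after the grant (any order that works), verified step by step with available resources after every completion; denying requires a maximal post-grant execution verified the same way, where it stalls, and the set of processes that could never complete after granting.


DENY — the pretend-granted state is unsafe.
Key observation: after proc-G, proc-H the pool peaks at (4, 1, 4), and each blocked process is short somewhere: proc-B on R0; proc-C on R1; proc-D on R0.
After a pretend grant, a maximal execution: proc-G, proc-H — then nothing else fits. Verifying each step:
  pool = (1, 1, 1)
  proc-G: need (1, 0, 1) fits (1, 1, 1); releases (0, 0, 3), pool now (1, 1, 4)
  proc-H: need (1, 1, 2) fits (1, 1, 4); releases (3, 0, 0), pool now (4, 1, 4)
  proc-B still needs (3, 1, 5) but only (4, 1, 4) is free — short on R0
  proc-C still needs (2, 2, 1) but only (4, 1, 4) is free — short on R1
  proc-D still needs (1, 0, 5) but only (4, 1, 4) is free — short on R0
Had the request been granted, proc-B, proc-C and proc-D could never finish.


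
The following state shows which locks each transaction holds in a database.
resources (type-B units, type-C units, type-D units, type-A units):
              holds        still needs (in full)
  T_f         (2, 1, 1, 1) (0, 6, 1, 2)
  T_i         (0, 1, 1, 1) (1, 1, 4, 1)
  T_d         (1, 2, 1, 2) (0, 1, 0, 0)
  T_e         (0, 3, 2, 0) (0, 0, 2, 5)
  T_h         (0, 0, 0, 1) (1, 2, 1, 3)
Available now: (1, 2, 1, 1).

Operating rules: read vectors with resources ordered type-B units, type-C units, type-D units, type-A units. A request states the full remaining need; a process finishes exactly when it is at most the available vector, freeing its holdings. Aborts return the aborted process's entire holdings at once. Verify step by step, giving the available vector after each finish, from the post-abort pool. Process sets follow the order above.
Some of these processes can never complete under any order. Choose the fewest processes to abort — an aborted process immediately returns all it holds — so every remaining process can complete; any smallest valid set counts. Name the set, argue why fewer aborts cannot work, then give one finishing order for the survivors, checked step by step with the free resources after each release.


Minimum abort set: T_i.
Key observation: the deadlocked T_e becomes finishable only because T_i released (0, 1, 1, 1); it completes at step 3 below.
Minimality: the empty abort set fails — the state is deadlocked as it stands.
One survivor order: T_d, T_h, T_e, T_f. Verifying each step (post-abort pool first):
  pool = (1, 3, 2, 2)
  T_d: need (0, 1, 0, 0) fits (1, 3, 2, 2); releases (1, 2, 1, 2), pool now (2, 5, 3, 4)
  T_h: need (1, 2, 1, 3) fits (2, 5, 3, 4); releases (0, 0, 0, 1), pool now (2, 5, 3, 5)
  T_e: need (0, 0, 2, 5) fits (2, 5, 3, 5); releases (0, 3, 2, 0), pool now (2, 8, 5, 5)
  T_f: need (0, 6, 1, 2) fits (2, 8, 5, 5); releases (2, 1, 1, 1), pool now (4, 9, 6, 6)


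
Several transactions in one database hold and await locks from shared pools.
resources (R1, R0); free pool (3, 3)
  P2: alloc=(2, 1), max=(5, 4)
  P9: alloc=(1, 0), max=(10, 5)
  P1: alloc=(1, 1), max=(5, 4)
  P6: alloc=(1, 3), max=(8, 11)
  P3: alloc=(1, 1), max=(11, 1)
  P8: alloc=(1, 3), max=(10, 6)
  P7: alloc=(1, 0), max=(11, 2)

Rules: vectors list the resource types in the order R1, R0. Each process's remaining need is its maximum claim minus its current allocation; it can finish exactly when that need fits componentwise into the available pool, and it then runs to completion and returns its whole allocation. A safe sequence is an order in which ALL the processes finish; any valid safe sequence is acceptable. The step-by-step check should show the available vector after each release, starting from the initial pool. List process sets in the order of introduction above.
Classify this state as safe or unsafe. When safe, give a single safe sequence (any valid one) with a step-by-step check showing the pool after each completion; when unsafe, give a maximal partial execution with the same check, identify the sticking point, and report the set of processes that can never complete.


The state is UNSAFE.
Key observation: no order helps: past P2, P1, the free pool tops out at (6, 5), below what each blocked process needs in R1.
The run P2, P1 cannot be extended any further. Verifying each step:
  pool = (3, 3)
  P2 needs (3, 3) <= (3, 3) -> finishes; pool += (2, 1) = (5, 4)
  P1 needs (4, 3) <= (5, 4) -> finishes; pool += (1, 1) = (6, 5)
  blocked: P9 wants (9, 5), pool (6, 5) — not enough R1
  blocked: P6 wants (7, 8), pool (6, 5) — not enough R1 and R0
  blocked: P3 wants (10, 0), pool (6, 5) — not enough R1
  blocked: P8 wants (9, 3), pool (6, 5) — not enough R1
  blocked: P7 wants (10, 2), pool (6, 5) — not enough R1
Never able to finish: P9, P6, P3, P8 and P7.


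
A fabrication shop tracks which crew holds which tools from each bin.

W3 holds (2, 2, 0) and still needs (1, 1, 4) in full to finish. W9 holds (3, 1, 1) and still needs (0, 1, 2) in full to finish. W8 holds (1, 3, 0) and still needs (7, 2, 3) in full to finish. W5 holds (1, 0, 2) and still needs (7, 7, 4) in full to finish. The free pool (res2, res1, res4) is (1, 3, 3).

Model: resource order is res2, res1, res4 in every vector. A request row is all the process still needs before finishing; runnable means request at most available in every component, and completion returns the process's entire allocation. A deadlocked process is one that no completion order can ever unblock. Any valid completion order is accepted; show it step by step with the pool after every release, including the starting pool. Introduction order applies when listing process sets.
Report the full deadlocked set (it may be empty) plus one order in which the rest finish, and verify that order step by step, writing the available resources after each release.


The deadlocked set is W8 and W5.
Key observation: the pool after W9, W3 is (6, 6, 4); every surviving request exceeds it in res2, so progress ends there.
A valid finishing order for the others: W9, W3. Verifying each step:
  pool = (1, 3, 3)
  W9 needs (0, 1, 2) <= (1, 3, 3) -> finishes; pool += (3, 1, 1) = (4, 4, 4)
  W3 needs (1, 1, 4) <= (4, 4, 4) -> finishes; pool += (2, 2, 0) = (6, 6, 4)
The stuck group stays short no matter what:
  W8 still needs (7, 2, 3) but only (6, 6, 4) is free — short on res2
  W5 still needs (7, 7, 4) but only (6, 6, 4) is free — short on res2 and res1


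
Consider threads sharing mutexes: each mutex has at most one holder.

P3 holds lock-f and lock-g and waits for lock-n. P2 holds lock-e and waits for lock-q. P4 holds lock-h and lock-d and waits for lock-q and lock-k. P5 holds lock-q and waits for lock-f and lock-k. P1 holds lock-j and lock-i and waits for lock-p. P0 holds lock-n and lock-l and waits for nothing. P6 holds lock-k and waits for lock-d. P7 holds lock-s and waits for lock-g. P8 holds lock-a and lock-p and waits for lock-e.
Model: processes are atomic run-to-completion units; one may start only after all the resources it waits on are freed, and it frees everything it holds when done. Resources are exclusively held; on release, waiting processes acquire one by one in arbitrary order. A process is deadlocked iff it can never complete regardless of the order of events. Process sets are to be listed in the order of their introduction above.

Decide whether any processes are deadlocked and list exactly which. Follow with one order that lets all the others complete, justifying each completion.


Deadlocked: P2, P4, P5, P1, P6 and P8.
Key observation: the cycle P5 -> P6 -> P4 -> P5 can never break — each member waits on the next; P2, P1 and P8 wait into the deadlock from upstream.
A valid finishing order for the others: P0, P3, P7.
Check, step by step:
  P0 waits on nothing -> runs at once and releases lock-n and lock-l
  P3: everything it awaited (lock-n) is free; runs, freeing lock-f and lock-g
  P7: everything it awaited (lock-g) is free; runs, freeing lock-s


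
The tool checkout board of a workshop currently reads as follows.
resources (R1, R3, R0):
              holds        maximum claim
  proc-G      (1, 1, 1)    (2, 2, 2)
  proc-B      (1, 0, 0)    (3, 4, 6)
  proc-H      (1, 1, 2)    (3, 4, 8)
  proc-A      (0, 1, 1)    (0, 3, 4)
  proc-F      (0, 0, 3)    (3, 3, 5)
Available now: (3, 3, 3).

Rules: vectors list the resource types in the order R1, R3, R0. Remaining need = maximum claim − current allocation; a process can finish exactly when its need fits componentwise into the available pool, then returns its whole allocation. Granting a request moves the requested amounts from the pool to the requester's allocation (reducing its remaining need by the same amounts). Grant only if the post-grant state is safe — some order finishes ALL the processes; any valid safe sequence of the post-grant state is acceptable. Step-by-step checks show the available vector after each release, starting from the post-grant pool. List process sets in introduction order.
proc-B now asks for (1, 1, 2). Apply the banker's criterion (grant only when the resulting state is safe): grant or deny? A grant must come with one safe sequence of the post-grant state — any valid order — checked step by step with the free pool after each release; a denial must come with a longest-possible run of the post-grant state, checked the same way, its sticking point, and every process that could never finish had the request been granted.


GRANT — the state after the grant stays safe, e.g. via proc-G, proc-F, proc-A, proc-B, proc-H.
Key observation: after the grant the pool drops to (2, 2, 1), which still lets proc-G finish first and unwind the rest.
Step-by-step check of the post-grant state:
  pool = (2, 2, 1)
  run proc-G (needs (1, 1, 1), free (2, 2, 1)); after release of (1, 1, 1) the pool is (3, 3, 2)
  run proc-F (needs (3, 3, 2), free (3, 3, 2)); after release of (0, 0, 3) the pool is (3, 3, 5)
  run proc-A (needs (0, 2, 3), free (3, 3, 5)); after release of (0, 1, 1) the pool is (3, 4, 6)
  run proc-B (needs (1, 3, 4), free (3, 4, 6)); after release of (2, 1, 2) the pool is (5, 5, 8)
  run proc-H (needs (2, 3, 6), free (5, 5, 8)); after release of (1, 1, 2) the pool is (6, 6, 10)


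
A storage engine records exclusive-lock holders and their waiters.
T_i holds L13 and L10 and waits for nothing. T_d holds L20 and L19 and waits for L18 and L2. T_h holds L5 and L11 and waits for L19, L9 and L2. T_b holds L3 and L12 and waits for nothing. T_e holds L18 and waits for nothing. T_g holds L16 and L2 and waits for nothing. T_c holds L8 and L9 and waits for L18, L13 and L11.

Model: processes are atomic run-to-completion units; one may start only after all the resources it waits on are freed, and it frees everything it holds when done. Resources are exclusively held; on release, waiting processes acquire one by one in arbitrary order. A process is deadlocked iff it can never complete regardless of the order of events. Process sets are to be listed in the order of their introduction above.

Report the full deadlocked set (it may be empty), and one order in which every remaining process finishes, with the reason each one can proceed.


The deadlocked set is T_h and T_c.
Key observation: T_h -> T_c -> T_h is a circular wait — nothing in it can go first; no other process is dragged down with it.
The rest can finish in the order T_i, T_g, T_e, T_b, T_d.
Step-by-step check:
  run T_i (it waits on nothing); releases L13 and L10
  run T_g (it waits on nothing); releases L16 and L2
  run T_e (it waits on nothing); releases L18
  run T_b (it waits on nothing); releases L3 and L12
  T_d: everything it awaited (L18 and L2) is free; runs, freeing L20 and L19


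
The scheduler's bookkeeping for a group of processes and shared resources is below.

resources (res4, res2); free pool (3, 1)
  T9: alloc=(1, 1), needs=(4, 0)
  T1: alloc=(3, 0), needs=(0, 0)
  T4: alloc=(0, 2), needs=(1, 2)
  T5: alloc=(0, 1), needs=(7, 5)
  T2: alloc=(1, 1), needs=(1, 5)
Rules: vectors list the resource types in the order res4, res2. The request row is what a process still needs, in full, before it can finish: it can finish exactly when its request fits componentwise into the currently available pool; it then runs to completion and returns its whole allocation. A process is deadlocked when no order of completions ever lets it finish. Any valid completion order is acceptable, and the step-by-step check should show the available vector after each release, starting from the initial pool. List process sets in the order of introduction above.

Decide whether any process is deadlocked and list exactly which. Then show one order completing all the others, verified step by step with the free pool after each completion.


Deadlocked set: T5 and T2.
Key observation: after T1, T9, T4 complete, (7, 4) is the best the pool ever gets, yet each leftover process wants more res2.
A valid finishing order for the others: T1, T9, T4. Verifying each step:
  pool = (3, 1)
  T1 needs (0, 0) <= (3, 1) -> finishes; pool += (3, 0) = (6, 1)
  T9 needs (4, 0) <= (6, 1) -> finishes; pool += (1, 1) = (7, 2)
  T4 needs (1, 2) <= (7, 2) -> finishes; pool += (0, 2) = (7, 4)
None of the blocked processes ever fits:
  T5 still needs (7, 5) but only (7, 4) is free — short on res2
  T2 still needs (1, 5) but only (7, 4) is free — short on res2


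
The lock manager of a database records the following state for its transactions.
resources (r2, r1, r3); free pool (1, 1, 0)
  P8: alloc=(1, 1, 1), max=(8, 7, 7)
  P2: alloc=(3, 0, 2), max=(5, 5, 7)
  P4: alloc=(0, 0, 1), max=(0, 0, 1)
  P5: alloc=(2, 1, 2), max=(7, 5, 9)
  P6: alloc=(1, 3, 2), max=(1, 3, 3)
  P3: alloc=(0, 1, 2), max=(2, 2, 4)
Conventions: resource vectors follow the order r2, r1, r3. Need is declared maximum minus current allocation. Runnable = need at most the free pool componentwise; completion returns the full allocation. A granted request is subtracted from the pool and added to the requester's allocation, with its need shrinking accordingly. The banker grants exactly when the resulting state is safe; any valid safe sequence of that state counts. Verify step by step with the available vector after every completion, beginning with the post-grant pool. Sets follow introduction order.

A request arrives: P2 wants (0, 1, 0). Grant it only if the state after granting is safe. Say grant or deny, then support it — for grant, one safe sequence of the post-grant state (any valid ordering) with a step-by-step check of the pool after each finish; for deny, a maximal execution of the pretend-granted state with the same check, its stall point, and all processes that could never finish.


GRANT: granting preserves safety; a valid post-grant sequence is P4, P6, P3, P2, P5, P8.
Key observation: after the grant the pool drops to (1, 0, 0), which still lets P4 finish first and unwind the rest.
Check on the post-grant state, step by step:
  pool = (1, 0, 0)
  P4 needs (0, 0, 0) <= (1, 0, 0) -> finishes; pool += (0, 0, 1) = (1, 0, 1)
  P6 needs (0, 0, 1) <= (1, 0, 1) -> finishes; pool += (1, 3, 2) = (2, 3, 3)
  P3 needs (2, 1, 2) <= (2, 3, 3) -> finishes; pool += (0, 1, 2) = (2, 4, 5)
  P2 needs (2, 4, 5) <= (2, 4, 5) -> finishes; pool += (3, 1, 2) = (5, 5, 7)
  P5 needs (5, 4, 7) <= (5, 5, 7) -> finishes; pool += (2, 1, 2) = (7, 6, 9)
  P8 needs (7, 6, 6) <= (7, 6, 9) -> finishes; pool += (1, 1, 1) = (8, 7, 10)


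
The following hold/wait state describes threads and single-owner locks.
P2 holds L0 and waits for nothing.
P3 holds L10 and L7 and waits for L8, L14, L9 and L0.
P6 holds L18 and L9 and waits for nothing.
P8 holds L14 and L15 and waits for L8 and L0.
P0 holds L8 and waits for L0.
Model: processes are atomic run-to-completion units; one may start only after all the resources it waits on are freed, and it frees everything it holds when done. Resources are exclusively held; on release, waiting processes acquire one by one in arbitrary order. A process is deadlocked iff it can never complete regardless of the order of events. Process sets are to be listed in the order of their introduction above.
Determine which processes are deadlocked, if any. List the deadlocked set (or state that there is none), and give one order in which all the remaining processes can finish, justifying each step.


No process is deadlocked.
Key observation: no waiting chain loops back on itself — every chain ends at a process that waits on nothing, so everyone eventually runs.
One completion order for the rest: P2, P0, P8, P6, P3.
Step-by-step check:
  P2 waits on nothing -> runs at once and releases L0
  P0 waits on L0 — all released -> runs and releases L8
  P8 waits on L8 and L0 — all released -> runs and releases L14 and L15
  P6 waits on nothing -> runs at once and releases L18 and L9
  P3 waits on L8, L14, L9 and L0 — all released -> runs and releases L10 and L7


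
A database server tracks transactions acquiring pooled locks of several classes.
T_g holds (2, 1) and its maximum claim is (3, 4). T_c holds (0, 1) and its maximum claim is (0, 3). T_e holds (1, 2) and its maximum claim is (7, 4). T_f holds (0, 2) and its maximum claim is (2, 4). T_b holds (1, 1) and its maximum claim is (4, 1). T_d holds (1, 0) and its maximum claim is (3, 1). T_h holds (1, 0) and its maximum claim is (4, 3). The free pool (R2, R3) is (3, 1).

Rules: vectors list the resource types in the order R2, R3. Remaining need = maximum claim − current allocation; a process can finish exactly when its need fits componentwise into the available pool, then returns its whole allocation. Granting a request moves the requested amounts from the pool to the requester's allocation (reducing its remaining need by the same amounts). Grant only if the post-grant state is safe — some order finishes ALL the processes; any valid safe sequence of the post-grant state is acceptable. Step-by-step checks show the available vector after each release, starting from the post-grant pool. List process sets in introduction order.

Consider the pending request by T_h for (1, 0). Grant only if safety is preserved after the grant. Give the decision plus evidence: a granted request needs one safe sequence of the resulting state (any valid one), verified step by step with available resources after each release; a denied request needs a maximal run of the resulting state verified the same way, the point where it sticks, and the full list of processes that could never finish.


GRANT: granting preserves safety; a valid post-grant sequence is T_d, T_b, T_f, T_c, T_g, T_e, T_h.
Key observation: granting shrinks the pool to (2, 1), yet T_d still fits and the chain goes through.
Step-by-step check of the post-grant state:
  pool = (2, 1)
  T_d needs (2, 1) <= (2, 1) -> finishes; pool += (1, 0) = (3, 1)
  T_b needs (3, 0) <= (3, 1) -> finishes; pool += (1, 1) = (4, 2)
  T_f needs (2, 2) <= (4, 2) -> finishes; pool += (0, 2) = (4, 4)
  T_c needs (0, 2) <= (4, 4) -> finishes; pool += (0, 1) = (4, 5)
  T_g needs (1, 3) <= (4, 5) -> finishes; pool += (2, 1) = (6, 6)
  T_e needs (6, 2) <= (6, 6) -> finishes; pool += (1, 2) = (7, 8)
  T_h needs (2, 3) <= (7, 8) -> finishes; pool += (2, 0) = (9, 8)


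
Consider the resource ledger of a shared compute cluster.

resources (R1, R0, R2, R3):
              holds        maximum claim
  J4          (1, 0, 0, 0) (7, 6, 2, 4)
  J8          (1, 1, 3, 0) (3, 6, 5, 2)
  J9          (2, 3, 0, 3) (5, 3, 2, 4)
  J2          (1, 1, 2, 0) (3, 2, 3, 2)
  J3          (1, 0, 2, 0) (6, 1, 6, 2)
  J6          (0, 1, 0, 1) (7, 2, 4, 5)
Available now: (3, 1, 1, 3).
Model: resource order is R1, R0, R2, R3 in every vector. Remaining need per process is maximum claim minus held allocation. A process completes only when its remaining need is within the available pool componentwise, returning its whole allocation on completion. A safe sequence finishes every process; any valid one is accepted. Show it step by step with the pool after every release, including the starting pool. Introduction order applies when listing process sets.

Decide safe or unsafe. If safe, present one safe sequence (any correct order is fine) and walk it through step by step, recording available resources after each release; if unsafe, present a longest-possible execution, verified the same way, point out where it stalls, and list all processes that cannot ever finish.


SAFE — a valid safe sequence is J2, J9, J8, J4, J6, J3.
Key observation: J2 is the earliest step where a requested resource binds exactly: need (2, 1, 1, 2), pool (3, 1, 1, 3) at its turn.
Verifying each step:
  pool = (3, 1, 1, 3)
  J2 needs (2, 1, 1, 2) <= (3, 1, 1, 3) -> finishes; pool += (1, 1, 2, 0) = (4, 2, 3, 3)
  J9 needs (3, 0, 2, 1) <= (4, 2, 3, 3) -> finishes; pool += (2, 3, 0, 3) = (6, 5, 3, 6)
  J8 needs (2, 5, 2, 2) <= (6, 5, 3, 6) -> finishes; pool += (1, 1, 3, 0) = (7, 6, 6, 6)
  J4 needs (6, 6, 2, 4) <= (7, 6, 6, 6) -> finishes; pool += (1, 0, 0, 0) = (8, 6, 6, 6)
  J6 needs (7, 1, 4, 4) <= (8, 6, 6, 6) -> finishes; pool += (0, 1, 0, 1) = (8, 7, 6, 7)
  J3 needs (5, 1, 4, 2) <= (8, 7, 6, 7) -> finishes; pool += (1, 0, 2, 0) = (9, 7, 8, 7)


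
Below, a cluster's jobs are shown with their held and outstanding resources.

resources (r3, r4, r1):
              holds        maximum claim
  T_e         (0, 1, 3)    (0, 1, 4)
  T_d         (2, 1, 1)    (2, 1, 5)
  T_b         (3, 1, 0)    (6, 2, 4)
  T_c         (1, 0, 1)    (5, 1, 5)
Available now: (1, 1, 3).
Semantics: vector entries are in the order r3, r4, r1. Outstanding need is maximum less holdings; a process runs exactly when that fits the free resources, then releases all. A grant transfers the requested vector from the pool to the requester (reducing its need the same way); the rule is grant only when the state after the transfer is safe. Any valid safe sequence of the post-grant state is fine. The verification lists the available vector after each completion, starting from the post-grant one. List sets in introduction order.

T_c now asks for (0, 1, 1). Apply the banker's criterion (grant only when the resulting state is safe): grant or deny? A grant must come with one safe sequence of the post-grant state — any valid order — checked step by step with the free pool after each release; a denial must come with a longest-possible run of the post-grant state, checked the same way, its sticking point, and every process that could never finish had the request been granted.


GRANT: granting preserves safety; a valid post-grant sequence is T_e, T_d, T_b, T_c.
Key observation: post-grant, (1, 0, 2) remains, and an order beginning with T_e completes everyone.
Step-by-step check of the post-grant state:
  pool = (1, 0, 2)
  T_e: need (0, 0, 1) fits (1, 0, 2); releases (0, 1, 3), pool now (1, 1, 5)
  T_d: need (0, 0, 4) fits (1, 1, 5); releases (2, 1, 1), pool now (3, 2, 6)
  T_b: need (3, 1, 4) fits (3, 2, 6); releases (3, 1, 0), pool now (6, 3, 6)
  T_c: need (4, 0, 3) fits (6, 3, 6); releases (1, 1, 2), pool now (7, 4, 8)


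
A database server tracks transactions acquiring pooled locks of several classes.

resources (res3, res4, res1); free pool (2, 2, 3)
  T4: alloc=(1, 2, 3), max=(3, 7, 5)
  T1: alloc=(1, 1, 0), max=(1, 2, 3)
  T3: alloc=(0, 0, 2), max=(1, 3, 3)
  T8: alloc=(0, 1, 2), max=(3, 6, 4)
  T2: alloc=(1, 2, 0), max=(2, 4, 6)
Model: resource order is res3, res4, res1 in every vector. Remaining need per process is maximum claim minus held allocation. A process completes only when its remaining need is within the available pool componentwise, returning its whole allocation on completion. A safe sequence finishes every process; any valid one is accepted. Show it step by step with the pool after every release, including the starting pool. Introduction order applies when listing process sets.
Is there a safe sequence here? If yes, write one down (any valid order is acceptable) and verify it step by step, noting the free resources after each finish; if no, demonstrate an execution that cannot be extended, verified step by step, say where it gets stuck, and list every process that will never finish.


UNSAFE — no complete ordering exists.
Key observation: after T1, T3 the pool peaks at (3, 3, 5), and each blocked process is short somewhere: T4 on res4; T8 on res4; T2 on res1.
The run T1, T3 cannot be extended any further. Check, step by step:
  pool = (2, 2, 3)
  T1 needs (0, 1, 3) <= (2, 2, 3) -> finishes; pool += (1, 1, 0) = (3, 3, 3)
  T3 needs (1, 3, 1) <= (3, 3, 3) -> finishes; pool += (0, 0, 2) = (3, 3, 5)
  T4 still needs (2, 5, 2) but only (3, 3, 5) is free — short on res4
  T8 still needs (3, 5, 2) but only (3, 3, 5) is free — short on res4
  T2 still needs (1, 2, 6) but only (3, 3, 5) is free — short on res1
Processes that can never finish: T4, T8 and T2.


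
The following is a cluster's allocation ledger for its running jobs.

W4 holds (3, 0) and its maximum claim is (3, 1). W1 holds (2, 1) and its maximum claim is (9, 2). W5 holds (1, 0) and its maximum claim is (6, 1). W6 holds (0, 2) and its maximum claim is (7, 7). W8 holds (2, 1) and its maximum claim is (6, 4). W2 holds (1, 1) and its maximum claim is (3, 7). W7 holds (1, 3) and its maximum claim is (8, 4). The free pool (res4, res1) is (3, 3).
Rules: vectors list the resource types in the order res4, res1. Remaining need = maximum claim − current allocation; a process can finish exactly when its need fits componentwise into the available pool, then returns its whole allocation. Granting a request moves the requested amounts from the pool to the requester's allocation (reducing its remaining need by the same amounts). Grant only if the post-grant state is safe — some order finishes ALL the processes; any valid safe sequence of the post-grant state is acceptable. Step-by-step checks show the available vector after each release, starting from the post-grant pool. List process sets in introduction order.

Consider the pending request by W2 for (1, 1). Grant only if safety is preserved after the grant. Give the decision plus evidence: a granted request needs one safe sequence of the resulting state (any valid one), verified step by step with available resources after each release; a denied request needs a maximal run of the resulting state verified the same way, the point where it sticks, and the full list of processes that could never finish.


DENY: after the grant no complete ordering would exist.
Key observation: after W4, W5 the pool peaks at (6, 2), and each blocked process is short somewhere: W1 on res4; W6 on res4, res1; W8 on res1; W2 on res1; W7 on res4.
On the post-grant state, W4, W5 is a maximal run — nothing extends it. Step-by-step check:
  pool = (2, 2)
  W4 needs (0, 1) <= (2, 2) -> finishes; pool += (3, 0) = (5, 2)
  W5 needs (5, 1) <= (5, 2) -> finishes; pool += (1, 0) = (6, 2)
  blocked: W1 wants (7, 1), pool (6, 2) — not enough res4
  blocked: W6 wants (7, 5), pool (6, 2) — not enough res4 and res1
  blocked: W8 wants (4, 3), pool (6, 2) — not enough res1
  blocked: W2 wants (1, 5), pool (6, 2) — not enough res1
  blocked: W7 wants (7, 1), pool (6, 2) — not enough res4
Had the request been granted, W1, W6, W8, W2 and W7 could never finish.
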